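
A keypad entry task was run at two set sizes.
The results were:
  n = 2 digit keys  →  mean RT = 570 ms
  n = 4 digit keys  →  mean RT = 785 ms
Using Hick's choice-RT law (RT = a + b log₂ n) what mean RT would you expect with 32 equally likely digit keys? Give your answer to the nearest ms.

With log₂ n on the abscissa the relation is linear; from the two conditions:
  b = (785 − 570) / (log₂ 4 − log₂ 2) = 215 / (2 − 1) = 215 ms/bit
  a = 570 − 215 × 1 = 355 ms
Then RT(32) = 355 + 215 × log₂ 32 = 355 + 215 × 5 ≈ 1430.000 ms.

1430 ms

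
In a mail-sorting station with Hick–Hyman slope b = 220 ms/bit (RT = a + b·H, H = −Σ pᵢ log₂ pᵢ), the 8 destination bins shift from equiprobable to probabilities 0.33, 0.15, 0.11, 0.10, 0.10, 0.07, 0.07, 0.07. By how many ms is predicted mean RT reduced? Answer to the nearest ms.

53 ms

The RT saving is b·ΔH. Equiprobable H₀ = log₂(8) = 3.0000 bits; with the given probabilities H = 2.7587 bits.
b·(H₀ − H) = 220 × (3.0000 − 2.7587) = 53.08 ms.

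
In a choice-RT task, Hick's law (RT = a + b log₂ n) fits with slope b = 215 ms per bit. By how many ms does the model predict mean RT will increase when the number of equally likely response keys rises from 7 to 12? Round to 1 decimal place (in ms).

ΔRT = (a + b log₂ n₂) − (a + b log₂ n₁) = b·(log₂ n₂ − log₂ n₁).
log₂(12) − log₂(7) = 3.5850 − 2.8074 = 0.7776.
ΔRT = 215 × 0.7776 = 167.186 ms.

167.2 ms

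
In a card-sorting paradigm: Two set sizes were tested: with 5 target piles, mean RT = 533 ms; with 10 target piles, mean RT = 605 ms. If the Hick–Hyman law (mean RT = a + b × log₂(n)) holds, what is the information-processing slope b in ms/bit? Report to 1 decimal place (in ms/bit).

72.0 ms/bit

Slope: b = (605 − 533) / (log₂ 10 − log₂ 5) = 72/1.0000 = 72.000 ms/bit.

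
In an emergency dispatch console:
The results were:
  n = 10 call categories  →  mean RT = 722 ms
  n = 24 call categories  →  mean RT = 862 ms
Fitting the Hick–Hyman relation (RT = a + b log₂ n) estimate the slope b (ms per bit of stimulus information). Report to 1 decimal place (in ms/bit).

110.8 ms/bit

Slope: b = (862 − 722) / (log₂ 24 − log₂ 10) = 140/1.2630 = 110.844 ms/bit.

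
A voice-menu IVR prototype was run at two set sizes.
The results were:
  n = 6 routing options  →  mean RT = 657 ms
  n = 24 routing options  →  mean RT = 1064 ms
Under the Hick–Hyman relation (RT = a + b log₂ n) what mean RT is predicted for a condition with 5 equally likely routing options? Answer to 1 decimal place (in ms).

Solve the two-equation system in a and b:
  b = (1064 − 657) / (log₂ 24 − log₂ 6) = 407 / (4.5850 − 2.5850) = 203.500 ms/bit
  a = 657 − 203.500 × 2.5850 = 130.960 ms
Then RT(5) = 130.960 + 203.500 × log₂ 5 = 130.960 + 203.500 × 2.3219 ≈ 603.472 ms.

603.5 ms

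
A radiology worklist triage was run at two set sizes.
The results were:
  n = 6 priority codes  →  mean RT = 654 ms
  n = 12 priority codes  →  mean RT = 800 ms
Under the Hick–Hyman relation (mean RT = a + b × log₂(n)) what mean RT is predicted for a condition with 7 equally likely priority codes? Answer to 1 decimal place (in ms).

RT is linear in log₂ n, so two points fix the line:
  b = (800 − 654) / (log₂ 12 − log₂ 6) = 146 / (3.5850 − 2.5850) = 146.000 ms/bit
  a = 654 − 146.000 × 2.5850 = 276.595 ms
Then RT(7) = 276.595 + 146.000 × log₂ 7 = 276.595 + 146.000 × 2.8074 ≈ 686.469 ms.

686.5 ms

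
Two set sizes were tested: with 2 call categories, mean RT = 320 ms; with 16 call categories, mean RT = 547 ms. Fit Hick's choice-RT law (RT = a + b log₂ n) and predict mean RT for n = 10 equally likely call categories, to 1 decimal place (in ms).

Fit slope and intercept:
  b = (547 − 320) / (log₂ 16 − log₂ 2) = 227 / (4 − 1) = 75.667 ms/bit
  a = 320 − 75.667 × 1 = 244.333 ms
Then RT(10) = 244.333 + 75.667 × log₂ 10 = 244.333 + 75.667 × 3.3219 ≈ 495.693 ms.

495.7 ms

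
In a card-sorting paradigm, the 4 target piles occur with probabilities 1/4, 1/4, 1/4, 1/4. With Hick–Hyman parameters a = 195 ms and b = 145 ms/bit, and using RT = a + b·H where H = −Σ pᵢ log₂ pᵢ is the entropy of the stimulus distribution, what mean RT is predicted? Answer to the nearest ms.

485 ms

Each term −pᵢ log₂ pᵢ: 0.25·2 + 0.25·2 + 0.25·2 + 0.25·2; summed, H = 2.000 bits.
Mean RT = a + bH = 195 + 145·2.000 = 485.00 ms.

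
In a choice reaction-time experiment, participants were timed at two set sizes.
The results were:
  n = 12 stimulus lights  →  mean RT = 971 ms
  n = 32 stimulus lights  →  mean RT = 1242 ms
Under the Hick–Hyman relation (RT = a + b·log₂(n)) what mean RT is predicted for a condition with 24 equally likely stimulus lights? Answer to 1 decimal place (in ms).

Solve the two-equation system in a and b:
  b = (1242 − 971) / (log₂ 32 − log₂ 12) = 271 / (5 − 3.5850) = 191.514 ms/bit
  a = 971 − 191.514 × 3.5850 = 284.428 ms
Then RT(24) = 284.428 + 191.514 × log₂ 24 = 284.428 + 191.514 × 4.5850 ≈ 1162.514 ms.

1162.5 ms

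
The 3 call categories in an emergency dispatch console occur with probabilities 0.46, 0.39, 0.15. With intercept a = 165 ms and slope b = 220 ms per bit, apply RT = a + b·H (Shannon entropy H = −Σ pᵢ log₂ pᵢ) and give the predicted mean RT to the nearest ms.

H = 0.46·log₂(1/0.46) + 0.39·log₂(1/0.39) + 0.15·log₂(1/0.15) = 1.4557 bits.
RT = 165 + 220 × 1.4557 = 485.25 ms.

485 ms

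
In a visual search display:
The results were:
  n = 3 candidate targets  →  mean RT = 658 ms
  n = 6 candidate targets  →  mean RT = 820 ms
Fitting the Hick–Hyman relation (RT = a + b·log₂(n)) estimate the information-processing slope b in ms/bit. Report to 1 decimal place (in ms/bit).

162.0 ms/bit

The slope on a log₂ axis is (820 − 658) / (2.5850 − 1.5850) = 162.000 ms/bit.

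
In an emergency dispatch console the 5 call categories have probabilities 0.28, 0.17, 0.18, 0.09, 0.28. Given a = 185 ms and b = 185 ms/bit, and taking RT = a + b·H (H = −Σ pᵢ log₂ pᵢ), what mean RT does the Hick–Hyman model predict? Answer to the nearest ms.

Entropy contributions −pᵢ log₂ pᵢ: 0.5142, 0.4346, 0.4453, 0.3127, 0.5142; sum H = 2.2210 bits.
RT = a + bH = 185 + 185·2.2210 = 595.88 ms.

596 ms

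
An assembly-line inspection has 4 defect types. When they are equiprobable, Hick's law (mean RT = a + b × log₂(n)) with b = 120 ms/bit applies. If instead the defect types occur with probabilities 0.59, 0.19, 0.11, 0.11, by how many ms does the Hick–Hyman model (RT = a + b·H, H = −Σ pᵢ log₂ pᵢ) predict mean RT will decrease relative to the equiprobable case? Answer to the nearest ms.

The RT saving is b·ΔH. Equiprobable H₀ = log₂(4) = 2.0000 bits; with the given probabilities H = 1.6049 bits.
b·(H₀ − H) = 120 × (2.0000 − 1.6049) = 47.41 ms.

47 ms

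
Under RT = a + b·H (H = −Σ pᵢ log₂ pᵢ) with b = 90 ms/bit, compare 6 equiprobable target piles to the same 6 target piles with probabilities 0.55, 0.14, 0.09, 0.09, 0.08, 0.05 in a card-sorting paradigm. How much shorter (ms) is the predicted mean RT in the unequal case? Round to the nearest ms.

52 ms

The RT saving is b·ΔH. Equiprobable H₀ = log₂(6) = 2.5850 bits; with the given probabilities H = 2.0044 bits.
b·(H₀ − H) = 90 × (2.5850 − 2.0044) = 52.25 ms.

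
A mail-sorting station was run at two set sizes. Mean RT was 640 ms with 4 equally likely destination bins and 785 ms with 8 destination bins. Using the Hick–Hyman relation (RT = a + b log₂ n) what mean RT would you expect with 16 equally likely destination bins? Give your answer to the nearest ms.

930 ms

With log₂ n on the abscissa the relation is linear; from the two conditions:
  b = (785 − 640) / (log₂ 8 − log₂ 4) = 145 / (3 − 2) = 145 ms/bit
  a = 640 − 145 × 2 = 350 ms
Then RT(16) = 350 + 145 × log₂ 16 = 350 + 145 × 4 ≈ 930.000 ms.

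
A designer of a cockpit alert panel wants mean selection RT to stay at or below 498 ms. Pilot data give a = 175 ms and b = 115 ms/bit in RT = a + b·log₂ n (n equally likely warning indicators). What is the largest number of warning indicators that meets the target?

7

Set 175 + 115·log₂ n ≤ 498 → log₂ n ≤ (498 − 175)/115 = 2.8087.
So n ≤ 2^2.8087 = 7.007; the largest integer n is 7.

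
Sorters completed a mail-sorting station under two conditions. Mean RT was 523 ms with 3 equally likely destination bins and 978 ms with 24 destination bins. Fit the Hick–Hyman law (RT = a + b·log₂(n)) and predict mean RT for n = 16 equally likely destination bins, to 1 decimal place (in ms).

889.3 ms

Solve the two-equation system in a and b:
  b = (978 − 523) / (log₂ 24 − log₂ 3) = 455 / (4.5850 − 1.5850) = 151.667 ms/bit
  a = 523 − 151.667 × 1.5850 = 282.614 ms
Then RT(16) = 282.614 + 151.667 × log₂ 16 = 282.614 + 151.667 × 4 ≈ 889.281 ms.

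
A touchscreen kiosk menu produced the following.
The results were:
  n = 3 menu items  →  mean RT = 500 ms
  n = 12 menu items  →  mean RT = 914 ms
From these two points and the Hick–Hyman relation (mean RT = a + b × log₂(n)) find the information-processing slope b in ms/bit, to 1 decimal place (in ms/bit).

b = (RT₂ − RT₁)/(log₂ n₂ − log₂ n₁) = (914 − 500)/(3.5850 − 1.5850) = 207.000 ms/bit.

207.0 ms/bit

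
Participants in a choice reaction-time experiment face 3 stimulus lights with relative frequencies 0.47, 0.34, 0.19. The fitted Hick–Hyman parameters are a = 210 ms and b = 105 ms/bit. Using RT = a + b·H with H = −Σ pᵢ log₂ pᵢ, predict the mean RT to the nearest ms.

H = 0.47·log₂(1/0.47) + 0.34·log₂(1/0.34) + 0.19·log₂(1/0.19) = 1.4964 bits.
RT = 210 + 105 × 1.4964 = 367.12 ms.

367 ms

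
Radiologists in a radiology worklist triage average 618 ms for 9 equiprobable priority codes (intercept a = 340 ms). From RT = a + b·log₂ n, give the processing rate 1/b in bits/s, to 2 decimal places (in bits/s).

11.40 bits/s

Choice component = 618 − 340 = 278 ms over log₂(9) = 3.1699 bits.
b = 278 / 3.1699 = 87.699 ms/bit, so 1/b = 11.403 bits/s.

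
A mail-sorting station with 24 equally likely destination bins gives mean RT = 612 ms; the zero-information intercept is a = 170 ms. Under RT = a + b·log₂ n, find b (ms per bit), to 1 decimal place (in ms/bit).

96.4 ms/bit

24 alternatives carry log₂ 24 = 4.5850 bits; the choice cost is 612 − 170 = 442 ms, so b = 442/4.5850 = 96.402 ms/bit.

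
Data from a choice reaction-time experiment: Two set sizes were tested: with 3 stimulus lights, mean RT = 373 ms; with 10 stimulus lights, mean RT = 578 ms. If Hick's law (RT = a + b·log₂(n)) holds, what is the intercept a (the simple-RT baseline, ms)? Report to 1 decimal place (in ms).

185.9 ms

Slope: b = (578 − 373) / (log₂ 10 − log₂ 3) = 205/1.7370 = 118.022 ms/bit.
a = RT₁ − b·log₂ n₁ = 373 − 118.022 × 1.5850 = 185.940 ms.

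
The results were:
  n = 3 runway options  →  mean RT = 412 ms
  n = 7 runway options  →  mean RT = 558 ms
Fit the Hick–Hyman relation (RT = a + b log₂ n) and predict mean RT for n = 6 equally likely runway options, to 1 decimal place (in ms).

RT is linear in log₂ n, so two points fix the line:
  b = (558 − 412) / (log₂ 7 − log₂ 3) = 146 / (2.8074 − 1.5850) = 119.438 ms/bit
  a = 412 − 119.438 × 1.5850 = 222.695 ms
Then RT(6) = 222.695 + 119.438 × log₂ 6 = 222.695 + 119.438 × 2.5850 ≈ 531.438 ms.

531.4 ms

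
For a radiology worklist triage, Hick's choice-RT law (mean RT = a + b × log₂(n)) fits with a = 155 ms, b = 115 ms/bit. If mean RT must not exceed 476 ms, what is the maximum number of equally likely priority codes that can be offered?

6

Set 155 + 115·log₂ n ≤ 476 → log₂ n ≤ (476 − 155)/115 = 2.7913.
So n ≤ 2^2.7913 = 6.923; the largest integer n is 6.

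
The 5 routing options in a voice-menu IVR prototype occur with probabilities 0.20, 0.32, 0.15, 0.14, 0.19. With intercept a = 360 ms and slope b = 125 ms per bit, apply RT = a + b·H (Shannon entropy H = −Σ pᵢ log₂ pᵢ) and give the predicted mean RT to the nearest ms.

642 ms

Entropy contributions −pᵢ log₂ pᵢ: 0.4644, 0.5260, 0.4105, 0.3971, 0.4552; sum H = 2.2533 bits.
RT = a + bH = 360 + 125·2.2533 = 641.66 ms.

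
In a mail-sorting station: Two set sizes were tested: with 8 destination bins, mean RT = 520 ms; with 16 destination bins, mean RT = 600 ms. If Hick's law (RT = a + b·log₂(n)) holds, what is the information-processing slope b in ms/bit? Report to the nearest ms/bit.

Slope: b = (600 − 520) / (log₂ 16 − log₂ 8) = 80/1.0000 = 80 ms/bit.

80 ms/bit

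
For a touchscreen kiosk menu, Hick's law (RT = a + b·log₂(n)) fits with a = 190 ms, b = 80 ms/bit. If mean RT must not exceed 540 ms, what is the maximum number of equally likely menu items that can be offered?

20

80·log₂ n ≤ 540 − 190 = 350, giving log₂ n ≤ 4.3750 and n ≤ 20.749. The largest whole number is 20.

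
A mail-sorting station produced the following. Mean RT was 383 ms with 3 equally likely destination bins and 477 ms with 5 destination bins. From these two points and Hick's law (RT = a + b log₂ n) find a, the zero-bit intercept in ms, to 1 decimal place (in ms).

180.8 ms

The slope on a log₂ axis is (477 − 383) / (2.3219 − 1.5850) = 127.550 ms/bit.
a = RT₁ − b·log₂ n₁ = 383 − 127.550 × 1.5850 = 180.838 ms.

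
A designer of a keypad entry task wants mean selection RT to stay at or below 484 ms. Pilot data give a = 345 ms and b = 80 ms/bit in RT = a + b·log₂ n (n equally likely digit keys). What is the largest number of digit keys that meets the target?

Information budget: (484 − 345)/80 = 1.7375 bits, so n ≤ 2^1.7375 = 3.335 → at most 3.

3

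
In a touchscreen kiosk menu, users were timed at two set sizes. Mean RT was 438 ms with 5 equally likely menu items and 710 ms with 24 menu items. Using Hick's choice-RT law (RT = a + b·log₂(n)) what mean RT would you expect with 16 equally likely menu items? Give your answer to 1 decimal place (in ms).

RT is linear in log₂ n, so two points fix the line:
  b = (710 − 438) / (log₂ 24 − log₂ 5) = 272 / (4.5850 − 2.3219) = 120.193 ms/bit
  a = 438 − 120.193 × 2.3219 = 158.921 ms
Then RT(16) = 158.921 + 120.193 × log₂ 16 = 158.921 + 120.193 × 4 ≈ 639.692 ms.

639.7 ms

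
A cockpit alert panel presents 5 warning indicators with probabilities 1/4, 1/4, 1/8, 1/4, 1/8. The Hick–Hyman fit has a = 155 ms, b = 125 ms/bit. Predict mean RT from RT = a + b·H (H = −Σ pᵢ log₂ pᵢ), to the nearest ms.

Each term −pᵢ log₂ pᵢ: 0.25·2 + 0.25·2 + 0.125·3 + 0.25·2 + 0.125·3; summed, H = 2.250 bits.
Mean RT = a + bH = 155 + 125·2.250 = 436.25 ms.

436 ms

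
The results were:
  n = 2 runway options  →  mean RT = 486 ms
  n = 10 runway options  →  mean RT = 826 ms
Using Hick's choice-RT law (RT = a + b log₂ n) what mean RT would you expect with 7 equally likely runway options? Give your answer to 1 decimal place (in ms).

With log₂ n on the abscissa the relation is linear; from the two conditions:
  b = (826 − 486) / (log₂ 10 − log₂ 2) = 340 / (3.3219 − 1) = 146.430 ms/bit
  a = 486 − 146.430 × 1 = 339.570 ms
Then RT(7) = 339.570 + 146.430 × log₂ 7 = 339.570 + 146.430 × 2.8074 ≈ 750.651 ms.

750.7 ms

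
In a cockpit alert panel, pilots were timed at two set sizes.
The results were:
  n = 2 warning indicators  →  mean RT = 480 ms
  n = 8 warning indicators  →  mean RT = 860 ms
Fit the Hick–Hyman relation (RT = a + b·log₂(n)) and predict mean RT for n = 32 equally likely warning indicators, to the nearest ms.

1240 ms

Fit slope and intercept:
  b = (860 − 480) / (log₂ 8 − log₂ 2) = 380 / (3 − 1) = 190 ms/bit
  a = 480 − 190 × 1 = 290 ms
Then RT(32) = 290 + 190 × log₂ 32 = 290 + 190 × 5 ≈ 1240.000 ms.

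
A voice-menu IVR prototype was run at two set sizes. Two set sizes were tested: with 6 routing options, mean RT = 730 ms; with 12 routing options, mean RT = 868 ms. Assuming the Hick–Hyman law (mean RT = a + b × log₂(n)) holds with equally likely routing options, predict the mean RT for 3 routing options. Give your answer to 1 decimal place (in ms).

592.0 ms

With log₂ n on the abscissa the relation is linear; from the two conditions:
  b = (868 − 730) / (log₂ 12 − log₂ 6) = 138 / (3.5850 − 2.5850) = 138.000 ms/bit
  a = 730 − 138.000 × 2.5850 = 373.275 ms
Then RT(3) = 373.275 + 138.000 × log₂ 3 = 373.275 + 138.000 × 1.5850 ≈ 592.000 ms.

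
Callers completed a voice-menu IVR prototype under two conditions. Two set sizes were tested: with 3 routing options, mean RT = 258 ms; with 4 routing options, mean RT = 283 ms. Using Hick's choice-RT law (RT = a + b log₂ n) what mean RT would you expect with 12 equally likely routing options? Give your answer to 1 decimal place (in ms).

378.5 ms

Fit slope and intercept:
  b = (283 − 258) / (log₂ 4 − log₂ 3) = 25 / (2 − 1.5850) = 60.236 ms/bit
  a = 258 − 60.236 × 1.5850 = 162.529 ms
Then RT(12) = 162.529 + 60.236 × log₂ 12 = 162.529 + 60.236 × 3.5850 ≈ 378.471 ms.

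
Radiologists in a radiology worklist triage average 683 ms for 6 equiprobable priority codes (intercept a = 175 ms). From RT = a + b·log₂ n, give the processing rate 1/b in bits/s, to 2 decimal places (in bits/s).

Choice component = 683 − 175 = 508 ms over log₂(6) = 2.5850 bits.
b = 508 / 2.5850 = 196.521 ms/bit, so 1/b = 5.089 bits/s.

5.09 bits/s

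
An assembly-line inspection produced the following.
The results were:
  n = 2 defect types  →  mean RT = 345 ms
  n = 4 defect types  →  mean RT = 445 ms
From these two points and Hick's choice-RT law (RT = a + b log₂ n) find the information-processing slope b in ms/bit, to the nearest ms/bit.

100 ms/bit

The slope on a log₂ axis is (445 − 345) / (2 − 1) = 100 ms/bit.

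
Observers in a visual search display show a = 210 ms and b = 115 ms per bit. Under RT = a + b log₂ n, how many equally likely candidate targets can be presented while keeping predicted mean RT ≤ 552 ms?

115·log₂ n ≤ 552 − 210 = 342, giving log₂ n ≤ 2.9739 and n ≤ 7.857. The largest whole number is 7.

7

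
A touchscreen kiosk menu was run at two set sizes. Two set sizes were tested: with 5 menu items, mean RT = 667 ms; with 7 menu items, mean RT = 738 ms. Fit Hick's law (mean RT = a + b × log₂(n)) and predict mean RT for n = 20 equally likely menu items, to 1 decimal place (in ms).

959.5 ms

With log₂ n on the abscissa the relation is linear; from the two conditions:
  b = (738 − 667) / (log₂ 7 − log₂ 5) = 71 / (2.8074 − 2.3219) = 146.263 ms/bit
  a = 667 − 146.263 × 2.3219 = 327.388 ms
Then RT(20) = 327.388 + 146.263 × log₂ 20 = 327.388 + 146.263 × 4.3219 ≈ 959.526 ms.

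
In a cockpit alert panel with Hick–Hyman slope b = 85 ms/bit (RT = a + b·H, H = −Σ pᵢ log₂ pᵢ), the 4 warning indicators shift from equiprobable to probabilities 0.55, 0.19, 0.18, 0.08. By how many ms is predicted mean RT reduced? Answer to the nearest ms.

28 ms

Equiprobable entropy H₀ = log₂ 4 = 2.0000 bits.
Skewed entropy H = −Σ pᵢ log₂ pᵢ = 1.6664 bits.
ΔRT = b·(H₀ − H) = 85 × 0.3336 = 28.35 ms.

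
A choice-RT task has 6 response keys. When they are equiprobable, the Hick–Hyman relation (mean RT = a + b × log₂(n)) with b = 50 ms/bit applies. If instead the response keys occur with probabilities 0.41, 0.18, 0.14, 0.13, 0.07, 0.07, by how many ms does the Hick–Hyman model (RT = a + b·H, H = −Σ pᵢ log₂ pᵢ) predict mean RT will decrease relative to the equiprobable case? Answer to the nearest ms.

15 ms

The RT saving is b·ΔH. Equiprobable H₀ = log₂(6) = 2.5850 bits; with the given probabilities H = 2.2896 bits.
b·(H₀ − H) = 50 × (2.5850 − 2.2896) = 14.77 ms.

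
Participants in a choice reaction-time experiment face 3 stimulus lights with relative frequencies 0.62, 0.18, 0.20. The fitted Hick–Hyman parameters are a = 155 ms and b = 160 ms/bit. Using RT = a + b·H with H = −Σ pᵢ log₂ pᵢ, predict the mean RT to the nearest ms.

Entropy contributions −pᵢ log₂ pᵢ: 0.4276, 0.4453, 0.4644; sum H = 1.3373 bits.
RT = a + bH = 155 + 160·1.3373 = 368.97 ms.

369 ms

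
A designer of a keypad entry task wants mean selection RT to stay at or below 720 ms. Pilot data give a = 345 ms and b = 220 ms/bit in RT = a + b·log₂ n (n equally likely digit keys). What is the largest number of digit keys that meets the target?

3

Set 345 + 220·log₂ n ≤ 720 → log₂ n ≤ (720 − 345)/220 = 1.7045.
So n ≤ 2^1.7045 = 3.259; the largest integer n is 3.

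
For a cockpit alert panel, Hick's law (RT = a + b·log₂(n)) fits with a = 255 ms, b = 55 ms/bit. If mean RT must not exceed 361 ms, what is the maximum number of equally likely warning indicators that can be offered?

3

Information budget: (361 − 255)/55 = 1.9273 bits, so n ≤ 2^1.9273 = 3.803 → at most 3.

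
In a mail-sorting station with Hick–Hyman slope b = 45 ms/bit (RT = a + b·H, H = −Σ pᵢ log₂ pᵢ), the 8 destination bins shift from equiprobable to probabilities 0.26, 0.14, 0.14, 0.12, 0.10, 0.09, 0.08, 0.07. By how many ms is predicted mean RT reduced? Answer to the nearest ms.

6 ms

Equiprobable entropy H₀ = log₂ 8 = 3.0000 bits.
Skewed entropy H = −Σ pᵢ log₂ pᵢ = 2.8715 bits.
ΔRT = b·(H₀ − H) = 45 × 0.1285 = 5.78 ms.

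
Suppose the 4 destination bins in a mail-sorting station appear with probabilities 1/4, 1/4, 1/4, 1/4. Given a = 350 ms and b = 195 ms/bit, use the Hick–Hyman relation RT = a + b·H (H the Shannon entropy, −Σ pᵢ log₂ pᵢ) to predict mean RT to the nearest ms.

H = −Σ pᵢ log₂ pᵢ = 0.25·2 + 0.25·2 + 0.25·2 + 0.25·2 = 2.000 bits.
RT = 350 + 195 × 2.000 = 740.00 ms.

740 ms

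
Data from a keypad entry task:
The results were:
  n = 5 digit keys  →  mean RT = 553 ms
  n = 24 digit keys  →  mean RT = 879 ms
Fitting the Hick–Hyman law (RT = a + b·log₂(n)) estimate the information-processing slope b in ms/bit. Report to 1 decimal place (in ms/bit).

144.1 ms/bit

Slope: b = (879 − 553) / (log₂ 24 − log₂ 5) = 326/2.2630 = 144.054 ms/bit.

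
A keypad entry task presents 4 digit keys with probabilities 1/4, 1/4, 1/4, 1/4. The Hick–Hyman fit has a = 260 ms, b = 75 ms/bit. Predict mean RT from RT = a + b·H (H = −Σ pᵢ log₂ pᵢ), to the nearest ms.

410 ms

H = −Σ pᵢ log₂ pᵢ = 0.25·2 + 0.25·2 + 0.25·2 + 0.25·2 = 2.000 bits.
RT = 260 + 75 × 2.000 = 410.00 ms.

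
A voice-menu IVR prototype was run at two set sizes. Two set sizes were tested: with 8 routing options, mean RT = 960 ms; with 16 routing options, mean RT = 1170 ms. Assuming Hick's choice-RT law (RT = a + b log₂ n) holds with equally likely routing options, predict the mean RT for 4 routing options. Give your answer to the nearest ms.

750 ms

RT is linear in log₂ n, so two points fix the line:
  b = (1170 − 960) / (log₂ 16 − log₂ 8) = 210 / (4 − 3) = 210 ms/bit
  a = 960 − 210 × 3 = 330 ms
Then RT(4) = 330 + 210 × log₂ 4 = 330 + 210 × 2 ≈ 750.000 ms.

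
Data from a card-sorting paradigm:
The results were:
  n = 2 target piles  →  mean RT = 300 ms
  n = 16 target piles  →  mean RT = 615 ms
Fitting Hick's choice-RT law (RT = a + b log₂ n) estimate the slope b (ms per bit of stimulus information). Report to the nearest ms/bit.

105 ms/bit

b = (RT₂ − RT₁)/(log₂ n₂ − log₂ n₁) = (615 − 300)/(4 − 1) = 105 ms/bit.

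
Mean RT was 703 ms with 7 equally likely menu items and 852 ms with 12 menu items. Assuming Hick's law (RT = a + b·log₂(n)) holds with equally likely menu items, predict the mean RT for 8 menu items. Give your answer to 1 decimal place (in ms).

RT is linear in log₂ n, so two points fix the line:
  b = (852 − 703) / (log₂ 12 − log₂ 7) = 149 / (3.5850 − 2.8074) = 191.613 ms/bit
  a = 703 − 191.613 × 2.8074 = 165.073 ms
Then RT(8) = 165.073 + 191.613 × log₂ 8 = 165.073 + 191.613 × 3 ≈ 739.913 ms.

739.9 ms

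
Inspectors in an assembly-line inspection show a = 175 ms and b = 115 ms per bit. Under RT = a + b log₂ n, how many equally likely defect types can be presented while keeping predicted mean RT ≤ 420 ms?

Information budget: (420 − 175)/115 = 2.1304 bits, so n ≤ 2^2.1304 = 4.378 → at most 4.

4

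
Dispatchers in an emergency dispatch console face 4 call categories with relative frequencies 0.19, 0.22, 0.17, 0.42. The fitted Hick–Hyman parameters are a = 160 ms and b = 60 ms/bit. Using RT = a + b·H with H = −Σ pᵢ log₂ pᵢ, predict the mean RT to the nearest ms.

Entropy contributions −pᵢ log₂ pᵢ: 0.4552, 0.4806, 0.4346, 0.5256; sum H = 1.8960 bits.
RT = a + bH = 160 + 60·1.8960 = 273.76 ms.

274 ms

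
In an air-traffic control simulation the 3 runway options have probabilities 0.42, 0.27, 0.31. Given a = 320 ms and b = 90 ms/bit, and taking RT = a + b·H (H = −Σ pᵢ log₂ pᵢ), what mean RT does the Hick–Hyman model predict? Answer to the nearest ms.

460 ms

Entropy contributions −pᵢ log₂ pᵢ: 0.5256, 0.5100, 0.5238; sum H = 1.5595 bits.
RT = a + bH = 320 + 90·1.5595 = 460.35 ms.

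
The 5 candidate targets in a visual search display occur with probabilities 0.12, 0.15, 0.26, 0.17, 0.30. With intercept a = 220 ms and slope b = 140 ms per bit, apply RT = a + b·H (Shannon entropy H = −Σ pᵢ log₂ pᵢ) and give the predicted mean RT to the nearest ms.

Entropy contributions −pᵢ log₂ pᵢ: 0.3671, 0.4105, 0.5053, 0.4346, 0.5211; sum H = 2.2386 bits.
RT = a + bH = 220 + 140·2.2386 = 533.40 ms.

533 ms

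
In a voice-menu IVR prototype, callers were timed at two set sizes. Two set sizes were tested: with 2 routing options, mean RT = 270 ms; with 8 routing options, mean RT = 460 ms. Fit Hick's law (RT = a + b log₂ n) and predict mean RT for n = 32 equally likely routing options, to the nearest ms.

650 ms

With log₂ n on the abscissa the relation is linear; from the two conditions:
  b = (460 − 270) / (log₂ 8 − log₂ 2) = 190 / (3 − 1) = 95 ms/bit
  a = 270 − 95 × 1 = 175 ms
Then RT(32) = 175 + 95 × log₂ 32 = 175 + 95 × 5 ≈ 650.000 ms.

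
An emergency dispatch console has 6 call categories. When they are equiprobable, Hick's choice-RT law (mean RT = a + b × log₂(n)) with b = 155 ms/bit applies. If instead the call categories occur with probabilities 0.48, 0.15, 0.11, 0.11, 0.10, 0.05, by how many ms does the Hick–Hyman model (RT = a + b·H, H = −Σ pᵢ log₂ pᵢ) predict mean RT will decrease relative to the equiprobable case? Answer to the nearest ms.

65 ms

The RT saving is b·ΔH. Equiprobable H₀ = log₂(6) = 2.5850 bits; with the given probabilities H = 2.1677 bits.
b·(H₀ − H) = 155 × (2.5850 − 2.1677) = 64.68 ms.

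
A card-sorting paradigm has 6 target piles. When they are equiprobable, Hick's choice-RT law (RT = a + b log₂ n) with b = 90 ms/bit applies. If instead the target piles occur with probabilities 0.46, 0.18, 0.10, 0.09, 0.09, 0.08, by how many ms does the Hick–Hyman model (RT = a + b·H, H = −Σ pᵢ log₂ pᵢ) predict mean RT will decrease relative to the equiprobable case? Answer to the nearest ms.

The RT saving is b·ΔH. Equiprobable H₀ = log₂(6) = 2.5850 bits; with the given probabilities H = 2.2097 bits.
b·(H₀ − H) = 90 × (2.5850 − 2.2097) = 33.78 ms.

34 ms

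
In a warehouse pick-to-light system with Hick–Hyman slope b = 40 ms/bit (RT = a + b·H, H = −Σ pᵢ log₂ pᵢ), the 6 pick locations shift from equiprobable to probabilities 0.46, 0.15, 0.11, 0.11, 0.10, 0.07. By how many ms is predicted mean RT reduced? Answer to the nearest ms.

14 ms

The RT saving is b·ΔH. Equiprobable H₀ = log₂(6) = 2.5850 bits; with the given probabilities H = 2.2272 bits.
b·(H₀ − H) = 40 × (2.5850 − 2.2272) = 14.31 ms.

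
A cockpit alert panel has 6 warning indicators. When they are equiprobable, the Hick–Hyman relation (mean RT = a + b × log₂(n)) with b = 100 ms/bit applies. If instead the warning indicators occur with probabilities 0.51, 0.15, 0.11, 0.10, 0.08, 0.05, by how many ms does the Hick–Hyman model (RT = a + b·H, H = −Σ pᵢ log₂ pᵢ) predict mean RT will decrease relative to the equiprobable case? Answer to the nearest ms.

Equiprobable entropy H₀ = log₂ 6 = 2.5850 bits.
Skewed entropy H = −Σ pᵢ log₂ pᵢ = 2.0961 bits.
ΔRT = b·(H₀ − H) = 100 × 0.4889 = 48.89 ms.

49 ms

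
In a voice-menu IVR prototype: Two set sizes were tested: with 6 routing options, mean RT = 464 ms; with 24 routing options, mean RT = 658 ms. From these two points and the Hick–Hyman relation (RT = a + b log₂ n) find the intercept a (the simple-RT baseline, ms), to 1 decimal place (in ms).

The slope on a log₂ axis is (658 − 464) / (4.5850 − 2.5850) = 97.000 ms/bit.
a = RT₁ − b·log₂ n₁ = 464 − 97.000 × 2.5850 = 213.259 ms.

213.3 ms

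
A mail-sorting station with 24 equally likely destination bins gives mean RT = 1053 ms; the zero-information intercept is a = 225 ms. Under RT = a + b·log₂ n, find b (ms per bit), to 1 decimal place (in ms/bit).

b = (1053 − 225) / log₂(24) = 828 / 4.5850 = 180.590 ms/bit.

180.6 ms/bit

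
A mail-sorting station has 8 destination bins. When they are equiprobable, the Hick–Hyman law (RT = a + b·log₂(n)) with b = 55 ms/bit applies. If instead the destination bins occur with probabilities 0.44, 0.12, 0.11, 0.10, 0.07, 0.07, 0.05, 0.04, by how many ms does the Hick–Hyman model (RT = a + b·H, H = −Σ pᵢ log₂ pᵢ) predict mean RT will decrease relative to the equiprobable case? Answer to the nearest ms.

27 ms

Equiprobable entropy H₀ = log₂ 8 = 3.0000 bits.
Skewed entropy H = −Σ pᵢ log₂ pᵢ = 2.5097 bits.
ΔRT = b·(H₀ − H) = 55 × 0.4903 = 26.97 ms.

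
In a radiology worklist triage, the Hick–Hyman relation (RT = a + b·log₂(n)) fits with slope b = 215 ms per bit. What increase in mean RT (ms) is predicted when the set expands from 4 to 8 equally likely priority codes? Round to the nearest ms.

The intercept a cancels: ΔRT = b·(log₂ n₂ − log₂ n₁) = b·log₂(n₂/n₁).
log₂(8) − log₂(4) = log₂(8/4) = log₂(2) = 1.
ΔRT = 215 × 1.0000 = 215.000 ms.

215 ms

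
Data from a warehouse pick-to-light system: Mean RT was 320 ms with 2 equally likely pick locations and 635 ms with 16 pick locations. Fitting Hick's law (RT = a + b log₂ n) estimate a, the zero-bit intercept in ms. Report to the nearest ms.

215 ms

b = (RT₂ − RT₁)/(log₂ n₂ − log₂ n₁) = (635 − 320)/(4 − 1) = 105 ms/bit.
Intercept: a = 320 − 105·log₂(2) = 215.000 ms.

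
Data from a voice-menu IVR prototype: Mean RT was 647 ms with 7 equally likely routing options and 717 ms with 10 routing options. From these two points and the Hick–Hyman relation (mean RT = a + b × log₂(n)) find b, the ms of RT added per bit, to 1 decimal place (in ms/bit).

136.0 ms/bit

b = (RT₂ − RT₁)/(log₂ n₂ − log₂ n₁) = (717 − 647)/(3.3219 − 2.8074) = 136.035 ms/bit.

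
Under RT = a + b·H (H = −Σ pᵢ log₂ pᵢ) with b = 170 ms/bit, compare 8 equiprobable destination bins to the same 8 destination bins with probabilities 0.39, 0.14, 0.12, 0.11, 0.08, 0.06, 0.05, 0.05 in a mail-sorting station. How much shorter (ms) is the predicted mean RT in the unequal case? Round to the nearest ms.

Equiprobable entropy H₀ = log₂ 8 = 3.0000 bits.
Skewed entropy H = −Σ pᵢ log₂ pᵢ = 2.6115 bits.
ΔRT = b·(H₀ − H) = 170 × 0.3885 = 66.05 ms.

66 ms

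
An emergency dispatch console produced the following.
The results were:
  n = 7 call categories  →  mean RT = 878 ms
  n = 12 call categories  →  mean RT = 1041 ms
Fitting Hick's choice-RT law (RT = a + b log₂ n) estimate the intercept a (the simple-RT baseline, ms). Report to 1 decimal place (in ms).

289.5 ms

The slope on a log₂ axis is (1041 − 878) / (3.5850 − 2.8074) = 209.617 ms/bit.
a = RT₁ − b·log₂ n₁ = 878 − 209.617 × 2.8074 = 289.530 ms.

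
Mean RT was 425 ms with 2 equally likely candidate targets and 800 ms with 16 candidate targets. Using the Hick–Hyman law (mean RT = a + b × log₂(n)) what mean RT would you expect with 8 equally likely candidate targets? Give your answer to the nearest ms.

Solve the two-equation system in a and b:
  b = (800 − 425) / (log₂ 16 − log₂ 2) = 375 / (4 − 1) = 125 ms/bit
  a = 425 − 125 × 1 = 300 ms
Then RT(8) = 300 + 125 × log₂ 8 = 300 + 125 × 3 ≈ 675.000 ms.

675 ms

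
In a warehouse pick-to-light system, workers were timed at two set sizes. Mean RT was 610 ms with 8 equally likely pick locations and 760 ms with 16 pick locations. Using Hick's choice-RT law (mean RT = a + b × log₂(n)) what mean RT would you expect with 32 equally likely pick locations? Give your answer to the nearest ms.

910 ms

With log₂ n on the abscissa the relation is linear; from the two conditions:
  b = (760 − 610) / (log₂ 16 − log₂ 8) = 150 / (4 − 3) = 150 ms/bit
  a = 610 − 150 × 3 = 160 ms
Then RT(32) = 160 + 150 × log₂ 32 = 160 + 150 × 5 ≈ 910.000 ms.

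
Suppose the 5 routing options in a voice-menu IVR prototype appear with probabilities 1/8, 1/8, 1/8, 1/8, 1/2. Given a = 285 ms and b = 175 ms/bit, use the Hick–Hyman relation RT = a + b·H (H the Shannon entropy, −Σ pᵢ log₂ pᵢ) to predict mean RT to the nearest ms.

635 ms

Each term −pᵢ log₂ pᵢ: 0.125·3 + 0.125·3 + 0.125·3 + 0.125·3 + 0.5·1; summed, H = 2.000 bits.
Mean RT = a + bH = 285 + 175·2.000 = 635.00 ms.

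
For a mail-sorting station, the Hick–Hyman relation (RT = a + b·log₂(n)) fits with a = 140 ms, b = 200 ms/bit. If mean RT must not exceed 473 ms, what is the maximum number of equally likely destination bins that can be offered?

200·log₂ n ≤ 473 − 140 = 333, giving log₂ n ≤ 1.6650 and n ≤ 3.171. The largest whole number is 3.

3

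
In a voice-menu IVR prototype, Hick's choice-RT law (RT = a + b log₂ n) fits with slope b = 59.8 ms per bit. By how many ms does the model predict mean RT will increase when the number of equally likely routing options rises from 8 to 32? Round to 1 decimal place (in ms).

119.6 ms

Only the slope matters, since a is common to both: ΔRT = b·log₂(n₂/n₁).
log₂(32) − log₂(8) = log₂(32/8) = log₂(4) = 2.
ΔRT = 59.8 × 2.0000 = 119.600 ms.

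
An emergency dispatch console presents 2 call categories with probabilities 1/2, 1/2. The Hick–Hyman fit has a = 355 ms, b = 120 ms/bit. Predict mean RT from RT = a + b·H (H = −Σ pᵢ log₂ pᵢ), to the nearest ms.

H = −Σ pᵢ log₂ pᵢ = 0.5·1 + 0.5·1 = 1.000 bits.
RT = 355 + 120 × 1.000 = 475.00 ms.

475 ms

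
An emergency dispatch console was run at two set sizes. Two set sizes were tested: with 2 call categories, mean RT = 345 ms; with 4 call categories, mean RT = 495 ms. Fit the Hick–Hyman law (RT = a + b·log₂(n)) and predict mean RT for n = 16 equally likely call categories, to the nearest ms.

With log₂ n on the abscissa the relation is linear; from the two conditions:
  b = (495 − 345) / (log₂ 4 − log₂ 2) = 150 / (2 − 1) = 150 ms/bit
  a = 345 − 150 × 1 = 195 ms
Then RT(16) = 195 + 150 × log₂ 16 = 195 + 150 × 4 ≈ 795.000 ms.

795 ms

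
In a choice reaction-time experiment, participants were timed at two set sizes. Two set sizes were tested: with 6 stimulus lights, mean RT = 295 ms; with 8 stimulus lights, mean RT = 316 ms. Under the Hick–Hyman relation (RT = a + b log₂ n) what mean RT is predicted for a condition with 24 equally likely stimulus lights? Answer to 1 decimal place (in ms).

RT is linear in log₂ n, so two points fix the line:
  b = (316 − 295) / (log₂ 8 − log₂ 6) = 21 / (3 − 2.5850) = 50.598 ms/bit
  a = 295 − 50.598 × 2.5850 = 164.206 ms
Then RT(24) = 164.206 + 50.598 × log₂ 24 = 164.206 + 50.598 × 4.5850 ≈ 396.196 ms.

396.2 ms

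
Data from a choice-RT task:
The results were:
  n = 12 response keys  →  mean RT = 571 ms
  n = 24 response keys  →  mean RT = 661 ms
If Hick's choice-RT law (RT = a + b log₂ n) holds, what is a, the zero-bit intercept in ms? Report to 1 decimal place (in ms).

b = (RT₂ − RT₁)/(log₂ n₂ − log₂ n₁) = (661 − 571)/(4.5850 − 3.5850) = 90.000 ms/bit.
Intercept: a = 571 − 90.000·log₂(12) = 248.353 ms.

248.4 ms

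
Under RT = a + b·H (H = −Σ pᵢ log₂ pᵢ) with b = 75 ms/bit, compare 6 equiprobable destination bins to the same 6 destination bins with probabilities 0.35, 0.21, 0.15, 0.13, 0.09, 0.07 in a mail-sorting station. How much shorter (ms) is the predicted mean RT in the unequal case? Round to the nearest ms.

Equiprobable entropy H₀ = log₂ 6 = 2.5850 bits.
Skewed entropy H = −Σ pᵢ log₂ pᵢ = 2.3773 bits.
ΔRT = b·(H₀ − H) = 75 × 0.2076 = 15.57 ms.

16 ms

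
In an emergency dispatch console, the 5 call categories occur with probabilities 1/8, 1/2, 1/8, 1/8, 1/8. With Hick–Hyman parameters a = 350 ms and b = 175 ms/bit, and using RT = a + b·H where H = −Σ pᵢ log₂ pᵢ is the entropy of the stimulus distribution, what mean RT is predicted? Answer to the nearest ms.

Each term −pᵢ log₂ pᵢ: 0.125·3 + 0.5·1 + 0.125·3 + 0.125·3 + 0.125·3; summed, H = 2.000 bits.
Mean RT = a + bH = 350 + 175·2.000 = 700.00 ms.

700 ms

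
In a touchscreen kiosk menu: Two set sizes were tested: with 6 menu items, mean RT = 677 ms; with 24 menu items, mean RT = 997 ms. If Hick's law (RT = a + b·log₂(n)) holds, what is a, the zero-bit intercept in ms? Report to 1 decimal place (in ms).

Slope: b = (997 − 677) / (log₂ 24 − log₂ 6) = 320/2.0000 = 160.000 ms/bit.
Intercept: a = 677 − 160.000·log₂(6) = 263.406 ms.

263.4 ms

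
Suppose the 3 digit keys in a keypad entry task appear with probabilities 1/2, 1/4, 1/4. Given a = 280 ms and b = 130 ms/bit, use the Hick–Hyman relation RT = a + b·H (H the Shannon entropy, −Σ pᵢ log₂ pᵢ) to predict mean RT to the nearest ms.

H = −Σ pᵢ log₂ pᵢ = 0.5·1 + 0.25·2 + 0.25·2 = 1.500 bits.
RT = 280 + 130 × 1.500 = 475.00 ms.

475 ms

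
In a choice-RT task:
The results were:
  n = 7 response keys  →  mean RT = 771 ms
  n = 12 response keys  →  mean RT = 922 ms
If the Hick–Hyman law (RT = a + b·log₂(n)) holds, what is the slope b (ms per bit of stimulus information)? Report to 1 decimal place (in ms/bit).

b = (RT₂ − RT₁)/(log₂ n₂ − log₂ n₁) = (922 − 771)/(3.5850 − 2.8074) = 194.185 ms/bit.

194.2 ms/bit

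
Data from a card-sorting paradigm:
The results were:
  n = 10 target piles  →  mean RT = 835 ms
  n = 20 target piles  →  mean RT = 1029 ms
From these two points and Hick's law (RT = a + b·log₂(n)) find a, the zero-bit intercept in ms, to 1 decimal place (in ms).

190.5 ms

The slope on a log₂ axis is (1029 − 835) / (4.3219 − 3.3219) = 194.000 ms/bit.
Intercept: a = 835 − 194.000·log₂(10) = 190.546 ms.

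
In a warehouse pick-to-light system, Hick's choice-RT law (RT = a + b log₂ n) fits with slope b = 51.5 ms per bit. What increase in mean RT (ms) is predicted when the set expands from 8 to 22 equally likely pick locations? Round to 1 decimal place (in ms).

75.2 ms

ΔRT = (a + b log₂ n₂) − (a + b log₂ n₁) = b·(log₂ n₂ − log₂ n₁).
log₂(22) − log₂(8) = 4.4594 − 3 = 1.4594.
ΔRT = 51.5 × 1.4594 = 75.161 ms.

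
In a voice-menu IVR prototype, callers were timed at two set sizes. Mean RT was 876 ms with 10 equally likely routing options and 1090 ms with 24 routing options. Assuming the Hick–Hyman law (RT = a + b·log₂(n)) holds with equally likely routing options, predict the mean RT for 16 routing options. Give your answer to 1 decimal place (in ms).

990.9 ms

With log₂ n on the abscissa the relation is linear; from the two conditions:
  b = (1090 − 876) / (log₂ 24 − log₂ 10) = 214 / (4.5850 − 3.3219) = 169.433 ms/bit
  a = 876 − 169.433 × 3.3219 = 313.155 ms
Then RT(16) = 313.155 + 169.433 × log₂ 16 = 313.155 + 169.433 × 4 ≈ 990.888 ms.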